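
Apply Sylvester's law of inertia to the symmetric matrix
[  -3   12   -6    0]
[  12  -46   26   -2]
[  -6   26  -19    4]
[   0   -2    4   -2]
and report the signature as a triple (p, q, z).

step 0: pivot -3 → sign −
step 1: pivot 2 → sign +
step 2: pivot -9 → sign −
step 3: row/col 3 already zero → sign 0
signature = (1, 2, 1)

Answer: (1, 2, 1)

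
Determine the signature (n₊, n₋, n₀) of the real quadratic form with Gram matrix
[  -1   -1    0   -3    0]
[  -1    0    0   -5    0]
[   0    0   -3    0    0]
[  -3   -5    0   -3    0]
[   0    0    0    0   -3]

step 0: pivot -1 → sign −
step 1: pivot 1 → sign +
step 2: pivot -3 → sign −
step 3: pivot 2 → sign +
step 4: pivot -3 → sign −
signature = (2, 3, 0)

Answer: (2, 3, 0)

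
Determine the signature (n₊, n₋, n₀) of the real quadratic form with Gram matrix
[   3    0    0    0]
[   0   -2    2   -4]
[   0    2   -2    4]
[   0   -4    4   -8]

step 0: pivot 3 → sign +
step 1: pivot -2 → sign −
step 2: row/col 2 already zero → sign 0
step 3: row/col 3 already zero → sign 0
signature = (1, 1, 2)

Answer: (1, 1, 2)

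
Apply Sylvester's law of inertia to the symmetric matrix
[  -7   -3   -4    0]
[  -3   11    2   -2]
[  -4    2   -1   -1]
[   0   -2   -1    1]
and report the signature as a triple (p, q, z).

step 0: pivot -7 → sign −
step 1: pivot 86/7 → sign +
step 2: pivot 7/43 → sign +
step 3: pivot -2/7 → sign −
signature = (2, 2, 0)

Answer: (2, 2, 0)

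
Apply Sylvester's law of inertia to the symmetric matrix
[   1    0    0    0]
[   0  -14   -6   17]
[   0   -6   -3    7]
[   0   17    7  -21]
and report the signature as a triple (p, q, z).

Answer: (1, 3, 0)

Derivation:
step 0: pivot 1 → sign +
step 1: pivot -14 → sign −
step 2: pivot -3/7 → sign −
step 3: pivot -1/6 → sign −
signature = (1, 3, 0)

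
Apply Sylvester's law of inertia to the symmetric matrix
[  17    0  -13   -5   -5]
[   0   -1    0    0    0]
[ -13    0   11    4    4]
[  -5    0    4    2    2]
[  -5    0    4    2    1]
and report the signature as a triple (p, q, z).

step 0: pivot 17 → sign +
step 1: pivot -1 → sign −
step 2: pivot 18/17 → sign +
step 3: pivot 1/2 → sign +
step 4: pivot -1 → sign −
signature = (3, 2, 0)

Answer: (3, 2, 0)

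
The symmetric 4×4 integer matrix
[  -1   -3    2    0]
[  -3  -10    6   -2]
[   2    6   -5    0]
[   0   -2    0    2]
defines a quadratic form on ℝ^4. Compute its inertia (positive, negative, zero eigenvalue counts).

Answer: (1, 3, 0)

Derivation:
step 0: pivot -1 → sign −
step 1: pivot -1 → sign −
step 2: pivot -1 → sign −
step 3: pivot 6 → sign +
signature = (1, 3, 0)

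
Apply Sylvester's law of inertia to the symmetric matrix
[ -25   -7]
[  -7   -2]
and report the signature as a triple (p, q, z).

step 0: pivot -25 → sign −
step 1: pivot -1/25 → sign −
signature = (0, 2, 0)

Answer: (0, 2, 0)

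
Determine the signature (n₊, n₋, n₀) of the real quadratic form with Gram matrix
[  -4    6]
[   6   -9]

Answer: (0, 1, 1)

Derivation:
step 0: pivot -4 → sign −
step 1: row/col 1 already zero → sign 0
signature = (0, 1, 1)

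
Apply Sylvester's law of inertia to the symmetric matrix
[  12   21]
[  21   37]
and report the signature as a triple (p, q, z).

Answer: (2, 0, 0)

Derivation:
step 0: pivot 12 → sign +
step 1: pivot 1/4 → sign +
signature = (2, 0, 0)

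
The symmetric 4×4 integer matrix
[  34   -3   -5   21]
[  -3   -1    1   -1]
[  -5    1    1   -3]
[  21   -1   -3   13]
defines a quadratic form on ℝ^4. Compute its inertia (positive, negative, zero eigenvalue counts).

Answer: (3, 1, 0)

Derivation:
step 0: pivot 34 → sign +
step 1: pivot -43/34 → sign −
step 2: pivot 22/43 → sign +
step 3: pivot 2/11 → sign +
signature = (3, 1, 0)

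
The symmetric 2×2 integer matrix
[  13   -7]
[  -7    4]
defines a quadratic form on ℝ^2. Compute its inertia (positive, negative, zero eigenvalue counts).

Answer: (2, 0, 0)

Derivation:
step 0: pivot 13 → sign +
step 1: pivot 3/13 → sign +
signature = (2, 0, 0)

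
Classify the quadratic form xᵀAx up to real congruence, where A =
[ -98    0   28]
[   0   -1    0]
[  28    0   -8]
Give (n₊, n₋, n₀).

step 0: pivot -98 → sign −
step 1: pivot -1 → sign −
step 2: row/col 2 already zero → sign 0
signature = (0, 2, 1)

Answer: (0, 2, 1)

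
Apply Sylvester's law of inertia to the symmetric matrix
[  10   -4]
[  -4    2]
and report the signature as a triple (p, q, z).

step 0: pivot 10 → sign +
step 1: pivot 2/5 → sign +
signature = (2, 0, 0)

Answer: (2, 0, 0)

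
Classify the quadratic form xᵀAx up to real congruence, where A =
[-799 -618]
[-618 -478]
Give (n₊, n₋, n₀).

step 0: pivot -799 → sign −
step 1: pivot 2/799 → sign +
signature = (1, 1, 0)

Answer: (1, 1, 0)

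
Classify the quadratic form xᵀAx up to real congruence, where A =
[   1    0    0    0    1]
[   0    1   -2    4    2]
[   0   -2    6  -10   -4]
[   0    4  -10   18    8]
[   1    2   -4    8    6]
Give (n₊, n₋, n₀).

Answer: (4, 0, 1)

Derivation:
step 0: pivot 1 → sign +
step 1: pivot 1 → sign +
step 2: pivot 2 → sign +
step 3: pivot 1 → sign +
step 4: row/col 4 already zero → sign 0
signature = (4, 0, 1)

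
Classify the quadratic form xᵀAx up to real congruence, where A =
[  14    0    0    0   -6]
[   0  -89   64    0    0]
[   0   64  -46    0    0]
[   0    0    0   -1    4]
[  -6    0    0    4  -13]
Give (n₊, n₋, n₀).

step 0: pivot 14 → sign +
step 1: pivot -89 → sign −
step 2: pivot 2/89 → sign +
step 3: pivot -1 → sign −
step 4: pivot 3/7 → sign +
signature = (3, 2, 0)

Answer: (3, 2, 0)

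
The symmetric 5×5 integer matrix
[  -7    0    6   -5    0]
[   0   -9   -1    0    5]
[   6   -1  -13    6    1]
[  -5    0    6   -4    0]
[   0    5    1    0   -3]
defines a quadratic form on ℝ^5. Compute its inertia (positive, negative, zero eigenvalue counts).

step 0: pivot -7 → sign −
step 1: pivot -9 → sign −
step 2: pivot -488/63 → sign −
step 3: pivot -3/61 → sign −
step 4: row/col 4 already zero → sign 0
signature = (0, 4, 1)

Answer: (0, 4, 1)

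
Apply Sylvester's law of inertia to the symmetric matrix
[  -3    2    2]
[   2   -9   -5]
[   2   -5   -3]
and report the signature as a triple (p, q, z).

Answer: (1, 2, 0)

Derivation:
step 0: pivot -3 → sign −
step 1: pivot -23/3 → sign −
step 2: pivot 2/23 → sign +
signature = (1, 2, 0)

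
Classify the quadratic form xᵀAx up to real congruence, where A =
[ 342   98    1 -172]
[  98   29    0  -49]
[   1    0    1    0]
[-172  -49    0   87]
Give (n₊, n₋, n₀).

Answer: (4, 0, 0)

Derivation:
step 0: pivot 342 → sign +
step 1: pivot 157/171 → sign +
step 2: pivot 285/314 → sign +
step 3: pivot 2/95 → sign +
signature = (4, 0, 0)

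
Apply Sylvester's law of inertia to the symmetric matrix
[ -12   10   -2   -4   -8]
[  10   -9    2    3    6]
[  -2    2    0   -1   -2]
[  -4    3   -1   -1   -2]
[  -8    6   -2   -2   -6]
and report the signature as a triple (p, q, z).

Answer: (1, 3, 1)

Derivation:
step 0: pivot -12 → sign −
step 1: pivot -2/3 → sign −
step 2: pivot 1/2 → sign +
step 3: pivot -2 → sign −
step 4: row/col 4 already zero → sign 0
signature = (1, 3, 1)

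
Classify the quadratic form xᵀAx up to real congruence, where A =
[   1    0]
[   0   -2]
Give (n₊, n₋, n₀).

Answer: (1, 1, 0)

Derivation:
step 0: pivot 1 → sign +
step 1: pivot -2 → sign −
signature = (1, 1, 0)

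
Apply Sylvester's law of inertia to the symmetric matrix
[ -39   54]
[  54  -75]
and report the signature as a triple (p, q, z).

step 0: pivot -39 → sign −
step 1: pivot -3/13 → sign −
signature = (0, 2, 0)

Answer: (0, 2, 0)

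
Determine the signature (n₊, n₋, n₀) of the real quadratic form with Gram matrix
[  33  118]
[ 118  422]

step 0: pivot 33 → sign +
step 1: pivot 2/33 → sign +
signature = (2, 0, 0)

Answer: (2, 0, 0)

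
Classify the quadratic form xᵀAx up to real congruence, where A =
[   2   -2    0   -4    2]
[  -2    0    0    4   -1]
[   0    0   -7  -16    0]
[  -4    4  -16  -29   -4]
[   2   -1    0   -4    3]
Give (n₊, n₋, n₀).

step 0: pivot 2 → sign +
step 1: pivot -2 → sign −
step 2: pivot -7 → sign −
step 3: pivot -3/7 → sign −
step 4: pivot 3/2 → sign +
signature = (2, 3, 0)

Answer: (2, 3, 0)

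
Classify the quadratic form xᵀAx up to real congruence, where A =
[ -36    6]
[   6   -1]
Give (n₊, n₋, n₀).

step 0: pivot -36 → sign −
step 1: row/col 1 already zero → sign 0
signature = (0, 1, 1)

Answer: (0, 1, 1)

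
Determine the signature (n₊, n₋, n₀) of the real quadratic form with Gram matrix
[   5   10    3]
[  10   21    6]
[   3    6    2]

Answer: (3, 0, 0)

Derivation:
step 0: pivot 5 → sign +
step 1: pivot 1 → sign +
step 2: pivot 1/5 → sign +
signature = (3, 0, 0)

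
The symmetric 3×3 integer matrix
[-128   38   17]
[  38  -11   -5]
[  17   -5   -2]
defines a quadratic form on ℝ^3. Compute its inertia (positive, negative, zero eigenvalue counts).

step 0: pivot -128 → sign −
step 1: pivot 9/32 → sign +
step 2: pivot 1/4 → sign +
signature = (2, 1, 0)

Answer: (2, 1, 0)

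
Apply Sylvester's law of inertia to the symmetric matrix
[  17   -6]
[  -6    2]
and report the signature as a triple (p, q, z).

Answer: (1, 1, 0)

Derivation:
step 0: pivot 17 → sign +
step 1: pivot -2/17 → sign −
signature = (1, 1, 0)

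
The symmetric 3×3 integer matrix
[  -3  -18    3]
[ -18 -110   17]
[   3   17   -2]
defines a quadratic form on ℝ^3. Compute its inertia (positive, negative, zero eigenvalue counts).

Answer: (1, 2, 0)

Derivation:
step 0: pivot -3 → sign −
step 1: pivot -2 → sign −
step 2: pivot 3/2 → sign +
signature = (1, 2, 0)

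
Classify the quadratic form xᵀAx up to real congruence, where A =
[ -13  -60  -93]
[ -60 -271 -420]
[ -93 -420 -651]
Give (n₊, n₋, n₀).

Answer: (1, 2, 0)

Derivation:
step 0: pivot -13 → sign −
step 1: pivot 77/13 → sign +
step 2: pivot -6/77 → sign −
signature = (1, 2, 0)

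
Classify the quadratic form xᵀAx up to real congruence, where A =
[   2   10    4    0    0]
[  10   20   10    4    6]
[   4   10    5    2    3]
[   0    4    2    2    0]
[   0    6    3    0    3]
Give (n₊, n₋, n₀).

Answer: (3, 1, 1)

Derivation:
step 0: pivot 2 → sign +
step 1: pivot -30 → sign −
step 2: pivot 1/3 → sign +
step 3: pivot 6/5 → sign +
step 4: row/col 4 already zero → sign 0
signature = (3, 1, 1)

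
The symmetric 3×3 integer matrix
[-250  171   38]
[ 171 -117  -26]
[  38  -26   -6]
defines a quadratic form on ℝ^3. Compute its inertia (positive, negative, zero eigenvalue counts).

Answer: (0, 3, 0)

Derivation:
step 0: pivot -250 → sign −
step 1: pivot -9/250 → sign −
step 2: pivot -2/9 → sign −
signature = (0, 3, 0)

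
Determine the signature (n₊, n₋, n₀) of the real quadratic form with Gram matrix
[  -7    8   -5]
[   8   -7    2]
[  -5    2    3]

step 0: pivot -7 → sign −
step 1: pivot 15/7 → sign +
step 2: pivot 2/15 → sign +
signature = (2, 1, 0)

Answer: (2, 1, 0)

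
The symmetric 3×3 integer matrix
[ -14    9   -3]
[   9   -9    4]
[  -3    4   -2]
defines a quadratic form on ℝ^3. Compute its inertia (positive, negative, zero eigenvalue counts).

step 0: pivot -14 → sign −
step 1: pivot -45/14 → sign −
step 2: pivot -1/45 → sign −
signature = (0, 3, 0)

Answer: (0, 3, 0)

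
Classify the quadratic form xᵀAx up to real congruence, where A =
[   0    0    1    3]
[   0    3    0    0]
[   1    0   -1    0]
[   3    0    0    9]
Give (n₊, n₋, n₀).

Answer: (2, 1, 1)

Derivation:
step 0: pivot 3 → sign +
step 1: pivot -1 → sign −
step 2: pivot 1 → sign +
step 3: row/col 3 already zero → sign 0
signature = (2, 1, 1)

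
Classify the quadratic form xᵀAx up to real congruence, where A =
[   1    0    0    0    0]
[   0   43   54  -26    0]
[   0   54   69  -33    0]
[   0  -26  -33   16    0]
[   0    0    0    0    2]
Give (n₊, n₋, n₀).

Answer: (5, 0, 0)

Derivation:
step 0: pivot 1 → sign +
step 1: pivot 43 → sign +
step 2: pivot 51/43 → sign +
step 3: pivot 3/17 → sign +
step 4: pivot 2 → sign +
signature = (5, 0, 0)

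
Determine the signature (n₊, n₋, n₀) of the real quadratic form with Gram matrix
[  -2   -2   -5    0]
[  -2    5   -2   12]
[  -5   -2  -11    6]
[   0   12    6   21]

step 0: pivot -2 → sign −
step 1: pivot 7 → sign +
step 2: pivot 3/14 → sign +
step 3: pivot -3 → sign −
signature = (2, 2, 0)

Answer: (2, 2, 0)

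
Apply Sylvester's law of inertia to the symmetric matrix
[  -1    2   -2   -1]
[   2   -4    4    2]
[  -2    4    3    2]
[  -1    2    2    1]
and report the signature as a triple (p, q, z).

step 0: pivot -1 → sign −
step 1: pivot 7 → sign +
step 2: pivot -2/7 → sign −
step 3: row/col 3 already zero → sign 0
signature = (1, 2, 1)

Answer: (1, 2, 1)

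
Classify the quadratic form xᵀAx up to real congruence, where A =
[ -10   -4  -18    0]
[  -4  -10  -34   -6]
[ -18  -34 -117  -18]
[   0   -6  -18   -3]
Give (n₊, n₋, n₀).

step 0: pivot -10 → sign −
step 1: pivot -42/5 → sign −
step 2: pivot 19/21 → sign +
step 3: pivot -3/19 → sign −
signature = (1, 3, 0)

Answer: (1, 3, 0)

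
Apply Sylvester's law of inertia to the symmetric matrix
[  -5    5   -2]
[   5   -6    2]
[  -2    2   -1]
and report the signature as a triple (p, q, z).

Answer: (0, 3, 0)

Derivation:
step 0: pivot -5 → sign −
step 1: pivot -1 → sign −
step 2: pivot -1/5 → sign −
signature = (0, 3, 0)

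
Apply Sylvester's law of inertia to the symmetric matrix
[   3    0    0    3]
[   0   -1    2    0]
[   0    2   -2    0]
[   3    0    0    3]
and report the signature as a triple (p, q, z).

Answer: (2, 1, 1)

Derivation:
step 0: pivot 3 → sign +
step 1: pivot -1 → sign −
step 2: pivot 2 → sign +
step 3: row/col 3 already zero → sign 0
signature = (2, 1, 1)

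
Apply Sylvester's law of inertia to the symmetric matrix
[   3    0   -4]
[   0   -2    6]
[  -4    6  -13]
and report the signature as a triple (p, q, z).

step 0: pivot 3 → sign +
step 1: pivot -2 → sign −
step 2: pivot -1/3 → sign −
signature = (1, 2, 0)

Answer: (1, 2, 0)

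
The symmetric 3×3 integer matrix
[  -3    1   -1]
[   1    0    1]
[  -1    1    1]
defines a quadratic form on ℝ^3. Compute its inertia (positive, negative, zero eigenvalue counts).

step 0: pivot -3 → sign −
step 1: pivot 1/3 → sign +
step 2: row/col 2 already zero → sign 0
signature = (1, 1, 1)

Answer: (1, 1, 1)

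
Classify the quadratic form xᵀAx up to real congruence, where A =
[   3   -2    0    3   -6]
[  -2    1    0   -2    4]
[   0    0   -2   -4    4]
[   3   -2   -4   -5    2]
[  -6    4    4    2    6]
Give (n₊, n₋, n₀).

Answer: (2, 2, 1)

Derivation:
step 0: pivot 3 → sign +
step 1: pivot -1/3 → sign −
step 2: pivot -2 → sign −
step 3: pivot 2 → sign +
step 4: row/col 4 already zero → sign 0
signature = (2, 2, 1)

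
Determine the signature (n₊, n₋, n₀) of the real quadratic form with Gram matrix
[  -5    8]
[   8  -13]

Answer: (0, 2, 0)

Derivation:
step 0: pivot -5 → sign −
step 1: pivot -1/5 → sign −
signature = (0, 2, 0)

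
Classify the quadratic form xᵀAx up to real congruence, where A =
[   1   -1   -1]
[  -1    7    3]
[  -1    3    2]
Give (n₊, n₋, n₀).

step 0: pivot 1 → sign +
step 1: pivot 6 → sign +
step 2: pivot 1/3 → sign +
signature = (3, 0, 0)

Answer: (3, 0, 0)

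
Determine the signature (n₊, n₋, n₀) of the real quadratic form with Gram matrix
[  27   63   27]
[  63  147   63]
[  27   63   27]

Answer: (1, 0, 2)

Derivation:
step 0: pivot 27 → sign +
step 1: row/col 1 already zero → sign 0
step 2: row/col 2 already zero → sign 0
signature = (1, 0, 2)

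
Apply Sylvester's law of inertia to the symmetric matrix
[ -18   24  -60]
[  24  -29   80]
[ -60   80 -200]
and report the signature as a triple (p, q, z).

Answer: (1, 1, 1)

Derivation:
step 0: pivot -18 → sign −
step 1: pivot 3 → sign +
step 2: row/col 2 already zero → sign 0
signature = (1, 1, 1)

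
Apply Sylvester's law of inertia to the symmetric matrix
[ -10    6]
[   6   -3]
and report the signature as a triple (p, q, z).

Answer: (1, 1, 0)

Derivation:
step 0: pivot -10 → sign −
step 1: pivot 3/5 → sign +
signature = (1, 1, 0)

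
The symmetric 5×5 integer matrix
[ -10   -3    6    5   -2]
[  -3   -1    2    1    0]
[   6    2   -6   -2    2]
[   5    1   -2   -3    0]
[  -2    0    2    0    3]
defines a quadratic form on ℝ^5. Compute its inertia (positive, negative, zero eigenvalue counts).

step 0: pivot -10 → sign −
step 1: pivot -1/10 → sign −
step 2: pivot -2 → sign −
step 3: pivot 2 → sign +
step 4: pivot 1 → sign +
signature = (2, 3, 0)

Answer: (2, 3, 0)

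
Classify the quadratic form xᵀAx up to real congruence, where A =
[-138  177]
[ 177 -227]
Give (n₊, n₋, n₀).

step 0: pivot -138 → sign −
step 1: pivot 1/46 → sign +
signature = (1, 1, 0)

Answer: (1, 1, 0)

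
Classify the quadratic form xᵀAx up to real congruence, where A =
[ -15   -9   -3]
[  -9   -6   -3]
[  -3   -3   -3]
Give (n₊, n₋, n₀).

Answer: (0, 2, 1)

Derivation:
step 0: pivot -15 → sign −
step 1: pivot -3/5 → sign −
step 2: row/col 2 already zero → sign 0
signature = (0, 2, 1)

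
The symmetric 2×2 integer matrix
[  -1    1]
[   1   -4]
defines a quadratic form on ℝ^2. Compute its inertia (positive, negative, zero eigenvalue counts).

Answer: (0, 2, 0)

Derivation:
step 0: pivot -1 → sign −
step 1: pivot -3 → sign −
signature = (0, 2, 0)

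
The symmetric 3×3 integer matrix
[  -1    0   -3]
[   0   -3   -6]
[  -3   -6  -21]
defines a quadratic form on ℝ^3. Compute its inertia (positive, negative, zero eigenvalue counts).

Answer: (0, 2, 1)

Derivation:
step 0: pivot -1 → sign −
step 1: pivot -3 → sign −
step 2: row/col 2 already zero → sign 0
signature = (0, 2, 1)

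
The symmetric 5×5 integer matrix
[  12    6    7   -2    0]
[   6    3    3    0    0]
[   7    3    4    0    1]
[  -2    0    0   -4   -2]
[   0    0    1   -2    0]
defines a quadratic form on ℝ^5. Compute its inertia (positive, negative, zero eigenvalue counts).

Answer: (2, 1, 2)

Derivation:
step 0: pivot 12 → sign +
step 1: pivot -1/12 → sign −
step 2: pivot 3 → sign +
step 3: row/col 3 already zero → sign 0
step 4: row/col 4 already zero → sign 0
signature = (2, 1, 2)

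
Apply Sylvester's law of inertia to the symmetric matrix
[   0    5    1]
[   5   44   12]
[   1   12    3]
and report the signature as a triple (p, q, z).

Answer: (1, 2, 0)

Derivation:
step 0: pivot 44 → sign +
step 1: pivot -25/44 → sign −
step 2: pivot -1/25 → sign −
signature = (1, 2, 0)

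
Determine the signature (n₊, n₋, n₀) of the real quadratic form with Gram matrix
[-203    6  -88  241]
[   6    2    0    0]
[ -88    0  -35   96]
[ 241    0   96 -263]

step 0: pivot -203 → sign −
step 1: pivot 442/203 → sign +
step 2: pivot 9/221 → sign +
step 3: pivot -2/9 → sign −
signature = (2, 2, 0)

Answer: (2, 2, 0)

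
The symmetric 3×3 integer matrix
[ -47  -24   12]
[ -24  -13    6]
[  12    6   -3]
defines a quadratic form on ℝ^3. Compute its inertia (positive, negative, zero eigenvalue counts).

step 0: pivot -47 → sign −
step 1: pivot -35/47 → sign −
step 2: pivot 3/35 → sign +
signature = (1, 2, 0)

Answer: (1, 2, 0)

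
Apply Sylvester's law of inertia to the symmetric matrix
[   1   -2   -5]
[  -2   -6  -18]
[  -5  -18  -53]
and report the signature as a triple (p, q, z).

step 0: pivot 1 → sign +
step 1: pivot -10 → sign −
step 2: pivot 2/5 → sign +
signature = (2, 1, 0)

Answer: (2, 1, 0)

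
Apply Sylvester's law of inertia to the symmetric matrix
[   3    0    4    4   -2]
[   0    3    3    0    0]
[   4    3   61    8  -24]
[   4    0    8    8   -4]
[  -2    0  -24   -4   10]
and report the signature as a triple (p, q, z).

Answer: (4, 0, 1)

Derivation:
step 0: pivot 3 → sign +
step 1: pivot 3 → sign +
step 2: pivot 158/3 → sign +
step 3: pivot 200/79 → sign +
step 4: row/col 4 already zero → sign 0
signature = (4, 0, 1)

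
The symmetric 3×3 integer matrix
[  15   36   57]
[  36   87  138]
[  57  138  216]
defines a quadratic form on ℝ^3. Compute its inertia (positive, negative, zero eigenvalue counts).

Answer: (2, 1, 0)

Derivation:
step 0: pivot 15 → sign +
step 1: pivot 3/5 → sign +
step 2: pivot -3 → sign −
signature = (2, 1, 0)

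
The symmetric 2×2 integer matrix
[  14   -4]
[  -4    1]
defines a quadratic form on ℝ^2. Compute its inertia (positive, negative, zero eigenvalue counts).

step 0: pivot 14 → sign +
step 1: pivot -1/7 → sign −
signature = (1, 1, 0)

Answer: (1, 1, 0)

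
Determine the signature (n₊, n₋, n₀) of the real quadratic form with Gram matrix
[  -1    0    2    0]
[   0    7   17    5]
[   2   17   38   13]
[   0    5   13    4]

step 0: pivot -1 → sign −
step 1: pivot 7 → sign +
step 2: pivot 5/7 → sign +
step 3: pivot -3/5 → sign −
signature = (2, 2, 0)

Answer: (2, 2, 0)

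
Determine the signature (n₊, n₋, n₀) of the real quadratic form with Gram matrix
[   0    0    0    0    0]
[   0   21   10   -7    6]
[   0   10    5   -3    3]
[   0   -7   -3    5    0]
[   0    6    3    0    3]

Answer: (3, 1, 1)

Derivation:
step 0: pivot 21 → sign +
step 1: pivot 5/21 → sign +
step 2: pivot 11/5 → sign +
step 3: pivot -3/11 → sign −
step 4: row/col 4 already zero → sign 0
signature = (3, 1, 1)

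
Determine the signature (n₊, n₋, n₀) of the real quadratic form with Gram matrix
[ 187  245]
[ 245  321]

Answer: (2, 0, 0)

Derivation:
step 0: pivot 187 → sign +
step 1: pivot 2/187 → sign +
signature = (2, 0, 0)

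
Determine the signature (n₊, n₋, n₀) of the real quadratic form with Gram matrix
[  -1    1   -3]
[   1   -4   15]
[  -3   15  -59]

step 0: pivot -1 → sign −
step 1: pivot -3 → sign −
step 2: pivot -2 → sign −
signature = (0, 3, 0)

Answer: (0, 3, 0)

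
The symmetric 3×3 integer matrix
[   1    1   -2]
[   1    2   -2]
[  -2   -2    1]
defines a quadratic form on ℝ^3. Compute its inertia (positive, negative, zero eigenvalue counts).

Answer: (2, 1, 0)

Derivation:
step 0: pivot 1 → sign +
step 1: pivot 1 → sign +
step 2: pivot -3 → sign −
signature = (2, 1, 0)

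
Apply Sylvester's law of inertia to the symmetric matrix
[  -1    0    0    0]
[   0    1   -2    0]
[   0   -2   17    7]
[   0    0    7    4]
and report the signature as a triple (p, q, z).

step 0: pivot -1 → sign −
step 1: pivot 1 → sign +
step 2: pivot 13 → sign +
step 3: pivot 3/13 → sign +
signature = (3, 1, 0)

Answer: (3, 1, 0)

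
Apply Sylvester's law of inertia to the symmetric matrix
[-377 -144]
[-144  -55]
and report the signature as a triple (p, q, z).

step 0: pivot -377 → sign −
step 1: pivot 1/377 → sign +
signature = (1, 1, 0)

Answer: (1, 1, 0)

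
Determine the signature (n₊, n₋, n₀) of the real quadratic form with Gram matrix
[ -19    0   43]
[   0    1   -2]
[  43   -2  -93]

Answer: (2, 1, 0)

Derivation:
step 0: pivot -19 → sign −
step 1: pivot 1 → sign +
step 2: pivot 6/19 → sign +
signature = (2, 1, 0)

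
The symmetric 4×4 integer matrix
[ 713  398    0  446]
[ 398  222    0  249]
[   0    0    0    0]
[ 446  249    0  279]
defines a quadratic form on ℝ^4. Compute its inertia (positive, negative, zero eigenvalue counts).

step 0: pivot 713 → sign +
step 1: pivot -118/713 → sign −
step 2: pivot 3/118 → sign +
step 3: row/col 3 already zero → sign 0
signature = (2, 1, 1)

Answer: (2, 1, 1)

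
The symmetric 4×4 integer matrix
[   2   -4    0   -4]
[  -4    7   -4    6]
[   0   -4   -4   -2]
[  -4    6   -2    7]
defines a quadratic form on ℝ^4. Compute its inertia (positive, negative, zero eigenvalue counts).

Answer: (2, 1, 1)

Derivation:
step 0: pivot 2 → sign +
step 1: pivot -1 → sign −
step 2: pivot 12 → sign +
step 3: row/col 3 already zero → sign 0
signature = (2, 1, 1)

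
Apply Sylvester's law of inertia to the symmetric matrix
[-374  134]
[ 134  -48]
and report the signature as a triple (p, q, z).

Answer: (1, 1, 0)

Derivation:
step 0: pivot -374 → sign −
step 1: pivot 2/187 → sign +
signature = (1, 1, 0)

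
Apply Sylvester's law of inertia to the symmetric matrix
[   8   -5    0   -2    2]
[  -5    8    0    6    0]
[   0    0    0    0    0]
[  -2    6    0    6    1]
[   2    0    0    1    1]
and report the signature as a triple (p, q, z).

Answer: (4, 0, 1)

Derivation:
step 0: pivot 8 → sign +
step 1: pivot 39/8 → sign +
step 2: pivot 34/39 → sign +
step 3: pivot 3/34 → sign +
step 4: row/col 4 already zero → sign 0
signature = (4, 0, 1)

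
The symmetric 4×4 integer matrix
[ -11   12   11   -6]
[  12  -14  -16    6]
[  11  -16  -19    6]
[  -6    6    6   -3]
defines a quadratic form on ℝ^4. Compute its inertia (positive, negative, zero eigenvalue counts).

step 0: pivot -11 → sign −
step 1: pivot -10/11 → sign −
step 2: pivot 48/5 → sign +
step 3: row/col 3 already zero → sign 0
signature = (1, 2, 1)

Answer: (1, 2, 1)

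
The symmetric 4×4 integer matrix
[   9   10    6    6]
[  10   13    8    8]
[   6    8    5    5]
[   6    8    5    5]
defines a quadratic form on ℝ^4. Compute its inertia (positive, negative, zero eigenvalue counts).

step 0: pivot 9 → sign +
step 1: pivot 17/9 → sign +
step 2: pivot 1/17 → sign +
step 3: row/col 3 already zero → sign 0
signature = (3, 0, 1)

Answer: (3, 0, 1)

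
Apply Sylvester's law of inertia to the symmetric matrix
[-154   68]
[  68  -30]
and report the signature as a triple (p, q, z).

Answer: (1, 1, 0)

Derivation:
step 0: pivot -154 → sign −
step 1: pivot 2/77 → sign +
signature = (1, 1, 0)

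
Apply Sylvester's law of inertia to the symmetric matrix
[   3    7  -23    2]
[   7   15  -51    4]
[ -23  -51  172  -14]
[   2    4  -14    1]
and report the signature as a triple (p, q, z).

step 0: pivot 3 → sign +
step 1: pivot -4/3 → sign −
step 2: pivot 1 → sign +
step 3: row/col 3 already zero → sign 0
signature = (2, 1, 1)

Answer: (2, 1, 1)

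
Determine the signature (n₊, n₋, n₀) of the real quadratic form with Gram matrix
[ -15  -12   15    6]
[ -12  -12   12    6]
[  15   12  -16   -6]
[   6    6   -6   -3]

step 0: pivot -15 → sign −
step 1: pivot -12/5 → sign −
step 2: pivot -1 → sign −
step 3: row/col 3 already zero → sign 0
signature = (0, 3, 1)

Answer: (0, 3, 1)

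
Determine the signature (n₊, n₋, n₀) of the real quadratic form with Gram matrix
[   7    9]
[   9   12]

step 0: pivot 7 → sign +
step 1: pivot 3/7 → sign +
signature = (2, 0, 0)

Answer: (2, 0, 0)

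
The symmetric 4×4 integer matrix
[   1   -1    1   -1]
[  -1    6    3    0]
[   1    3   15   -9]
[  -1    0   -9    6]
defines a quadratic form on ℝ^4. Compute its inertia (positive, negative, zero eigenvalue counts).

step 0: pivot 1 → sign +
step 1: pivot 5 → sign +
step 2: pivot 54/5 → sign +
step 3: row/col 3 already zero → sign 0
signature = (3, 0, 1)

Answer: (3, 0, 1)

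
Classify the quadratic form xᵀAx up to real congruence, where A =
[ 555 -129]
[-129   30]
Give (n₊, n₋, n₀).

step 0: pivot 555 → sign +
step 1: pivot 3/185 → sign +
signature = (2, 0, 0)

Answer: (2, 0, 0)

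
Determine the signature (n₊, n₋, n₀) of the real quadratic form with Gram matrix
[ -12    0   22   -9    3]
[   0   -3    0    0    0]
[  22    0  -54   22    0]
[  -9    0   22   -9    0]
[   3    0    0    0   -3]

Answer: (0, 4, 1)

Derivation:
step 0: pivot -12 → sign −
step 1: pivot -3 → sign −
step 2: pivot -41/3 → sign −
step 3: pivot -3/82 → sign −
step 4: row/col 4 already zero → sign 0
signature = (0, 4, 1)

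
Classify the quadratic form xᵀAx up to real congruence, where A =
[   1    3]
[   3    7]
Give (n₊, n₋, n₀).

step 0: pivot 1 → sign +
step 1: pivot -2 → sign −
signature = (1, 1, 0)

Answer: (1, 1, 0)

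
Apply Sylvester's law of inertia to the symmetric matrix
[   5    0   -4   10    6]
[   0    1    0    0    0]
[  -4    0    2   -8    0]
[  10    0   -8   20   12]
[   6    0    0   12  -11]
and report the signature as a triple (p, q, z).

step 0: pivot 5 → sign +
step 1: pivot 1 → sign +
step 2: pivot -6/5 → sign −
step 3: pivot 1 → sign +
step 4: row/col 4 already zero → sign 0
signature = (3, 1, 1)

Answer: (3, 1, 1)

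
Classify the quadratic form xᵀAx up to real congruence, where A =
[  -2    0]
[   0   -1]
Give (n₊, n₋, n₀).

Answer: (0, 2, 0)

Derivation:
step 0: pivot -2 → sign −
step 1: pivot -1 → sign −
signature = (0, 2, 0)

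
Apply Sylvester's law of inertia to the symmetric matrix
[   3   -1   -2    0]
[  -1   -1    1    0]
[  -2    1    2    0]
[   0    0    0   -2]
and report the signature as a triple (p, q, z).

step 0: pivot 3 → sign +
step 1: pivot -4/3 → sign −
step 2: pivot 3/4 → sign +
step 3: pivot -2 → sign −
signature = (2, 2, 0)

Answer: (2, 2, 0)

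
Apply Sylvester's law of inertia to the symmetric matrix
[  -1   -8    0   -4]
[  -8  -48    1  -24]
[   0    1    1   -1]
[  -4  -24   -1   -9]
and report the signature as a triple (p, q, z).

Answer: (3, 1, 0)

Derivation:
step 0: pivot -1 → sign −
step 1: pivot 16 → sign +
step 2: pivot 15/16 → sign +
step 3: pivot 3/5 → sign +
signature = (3, 1, 0)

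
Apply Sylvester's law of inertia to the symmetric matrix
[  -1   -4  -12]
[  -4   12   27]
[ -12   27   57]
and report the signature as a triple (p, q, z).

Answer: (2, 1, 0)

Derivation:
step 0: pivot -1 → sign −
step 1: pivot 28 → sign +
step 2: pivot 3/28 → sign +
signature = (2, 1, 0)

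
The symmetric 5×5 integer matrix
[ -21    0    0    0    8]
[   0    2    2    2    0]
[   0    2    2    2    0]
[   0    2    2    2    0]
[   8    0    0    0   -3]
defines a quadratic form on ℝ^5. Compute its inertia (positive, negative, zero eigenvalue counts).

Answer: (2, 1, 2)

Derivation:
step 0: pivot -21 → sign −
step 1: pivot 2 → sign +
step 2: pivot 1/21 → sign +
step 3: row/col 3 already zero → sign 0
step 4: row/col 4 already zero → sign 0
signature = (2, 1, 2)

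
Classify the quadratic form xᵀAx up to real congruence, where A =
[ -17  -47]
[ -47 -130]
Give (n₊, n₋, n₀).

step 0: pivot -17 → sign −
step 1: pivot -1/17 → sign −
signature = (0, 2, 0)

Answer: (0, 2, 0)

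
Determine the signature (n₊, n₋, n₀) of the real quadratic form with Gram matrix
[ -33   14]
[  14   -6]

step 0: pivot -33 → sign −
step 1: pivot -2/33 → sign −
signature = (0, 2, 0)

Answer: (0, 2, 0)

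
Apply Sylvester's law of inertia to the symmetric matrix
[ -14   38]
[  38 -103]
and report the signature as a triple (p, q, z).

step 0: pivot -14 → sign −
step 1: pivot 1/7 → sign +
signature = (1, 1, 0)

Answer: (1, 1, 0)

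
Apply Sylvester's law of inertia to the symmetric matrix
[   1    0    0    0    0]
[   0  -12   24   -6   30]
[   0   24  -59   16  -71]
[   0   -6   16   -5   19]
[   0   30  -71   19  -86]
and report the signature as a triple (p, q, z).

Answer: (1, 3, 1)

Derivation:
step 0: pivot 1 → sign +
step 1: pivot -12 → sign −
step 2: pivot -11 → sign −
step 3: pivot -6/11 → sign −
step 4: row/col 4 already zero → sign 0
signature = (1, 3, 1)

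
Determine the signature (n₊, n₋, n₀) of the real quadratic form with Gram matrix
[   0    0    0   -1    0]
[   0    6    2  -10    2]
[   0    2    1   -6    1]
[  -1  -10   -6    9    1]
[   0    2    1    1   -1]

Answer: (3, 2, 0)

Derivation:
step 0: pivot 6 → sign +
step 1: pivot 1/3 → sign +
step 2: pivot -29 → sign −
step 3: pivot 1/29 → sign +
step 4: pivot -2 → sign −
signature = (3, 2, 0)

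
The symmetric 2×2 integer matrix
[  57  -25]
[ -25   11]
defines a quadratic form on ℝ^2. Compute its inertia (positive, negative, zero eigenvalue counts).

step 0: pivot 57 → sign +
step 1: pivot 2/57 → sign +
signature = (2, 0, 0)

Answer: (2, 0, 0)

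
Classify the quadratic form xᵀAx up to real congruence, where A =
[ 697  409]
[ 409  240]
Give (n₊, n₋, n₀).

step 0: pivot 697 → sign +
step 1: pivot -1/697 → sign −
signature = (1, 1, 0)

Answer: (1, 1, 0)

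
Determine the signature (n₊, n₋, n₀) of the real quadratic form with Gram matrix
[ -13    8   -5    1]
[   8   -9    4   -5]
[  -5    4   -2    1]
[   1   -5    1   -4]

Answer: (1, 3, 0)

Derivation:
step 0: pivot -13 → sign −
step 1: pivot -53/13 → sign −
step 2: pivot 7/53 → sign +
step 3: pivot -2/7 → sign −
signature = (1, 3, 0)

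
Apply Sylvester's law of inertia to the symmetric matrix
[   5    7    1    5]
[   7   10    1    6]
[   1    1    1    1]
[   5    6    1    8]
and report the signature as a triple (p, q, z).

Answer: (3, 1, 0)

Derivation:
step 0: pivot 5 → sign +
step 1: pivot 1/5 → sign +
step 2: pivot -2 → sign −
step 3: pivot 2 → sign +
signature = (3, 1, 0)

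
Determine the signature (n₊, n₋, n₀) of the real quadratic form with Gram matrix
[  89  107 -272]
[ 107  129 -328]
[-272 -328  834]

Answer: (2, 0, 1)

Derivation:
step 0: pivot 89 → sign +
step 1: pivot 32/89 → sign +
step 2: row/col 2 already zero → sign 0
signature = (2, 0, 1)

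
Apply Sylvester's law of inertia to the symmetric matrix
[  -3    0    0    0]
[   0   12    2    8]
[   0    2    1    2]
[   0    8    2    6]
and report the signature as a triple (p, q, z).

step 0: pivot -3 → sign −
step 1: pivot 12 → sign +
step 2: pivot 2/3 → sign +
step 3: row/col 3 already zero → sign 0
signature = (2, 1, 1)

Answer: (2, 1, 1)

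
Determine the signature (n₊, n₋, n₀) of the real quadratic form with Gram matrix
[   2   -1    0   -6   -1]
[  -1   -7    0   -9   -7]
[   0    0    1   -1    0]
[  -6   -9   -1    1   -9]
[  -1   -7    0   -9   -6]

step 0: pivot 2 → sign +
step 1: pivot -15/2 → sign −
step 2: pivot 1 → sign +
step 3: pivot 6/5 → sign +
step 4: pivot 1 → sign +
signature = (4, 1, 0)

Answer: (4, 1, 0)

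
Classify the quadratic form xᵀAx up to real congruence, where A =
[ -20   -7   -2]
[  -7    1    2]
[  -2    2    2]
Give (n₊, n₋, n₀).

step 0: pivot -20 → sign −
step 1: pivot 69/20 → sign +
step 2: pivot 2/23 → sign +
signature = (2, 1, 0)

Answer: (2, 1, 0)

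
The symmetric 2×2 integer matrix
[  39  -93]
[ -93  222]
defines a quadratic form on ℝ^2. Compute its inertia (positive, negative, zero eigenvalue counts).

step 0: pivot 39 → sign +
step 1: pivot 3/13 → sign +
signature = (2, 0, 0)

Answer: (2, 0, 0)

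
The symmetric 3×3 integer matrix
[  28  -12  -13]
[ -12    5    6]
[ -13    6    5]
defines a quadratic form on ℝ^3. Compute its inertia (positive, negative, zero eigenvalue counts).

step 0: pivot 28 → sign +
step 1: pivot -1/7 → sign −
step 2: pivot 1/4 → sign +
signature = (2, 1, 0)

Answer: (2, 1, 0)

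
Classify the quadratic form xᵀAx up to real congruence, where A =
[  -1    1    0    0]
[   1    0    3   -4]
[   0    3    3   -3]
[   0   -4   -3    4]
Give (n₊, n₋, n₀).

Answer: (2, 2, 0)

Derivation:
step 0: pivot -1 → sign −
step 1: pivot 1 → sign +
step 2: pivot -6 → sign −
step 3: pivot 3/2 → sign +
signature = (2, 2, 0)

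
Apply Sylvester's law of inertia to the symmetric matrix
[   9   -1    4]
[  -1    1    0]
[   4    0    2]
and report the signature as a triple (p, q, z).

step 0: pivot 9 → sign +
step 1: pivot 8/9 → sign +
step 2: row/col 2 already zero → sign 0
signature = (2, 0, 1)

Answer: (2, 0, 1)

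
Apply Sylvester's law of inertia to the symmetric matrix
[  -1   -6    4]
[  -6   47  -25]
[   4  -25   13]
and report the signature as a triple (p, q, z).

Answer: (2, 1, 0)

Derivation:
step 0: pivot -1 → sign −
step 1: pivot 83 → sign +
step 2: pivot 6/83 → sign +
signature = (2, 1, 0)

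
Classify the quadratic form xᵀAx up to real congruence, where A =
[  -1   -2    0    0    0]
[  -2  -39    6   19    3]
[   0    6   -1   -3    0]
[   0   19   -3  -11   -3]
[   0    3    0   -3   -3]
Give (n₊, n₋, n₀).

step 0: pivot -1 → sign −
step 1: pivot -35 → sign −
step 2: pivot 1/35 → sign +
step 3: pivot -3 → sign −
step 4: row/col 4 already zero → sign 0
signature = (1, 3, 1)

Answer: (1, 3, 1)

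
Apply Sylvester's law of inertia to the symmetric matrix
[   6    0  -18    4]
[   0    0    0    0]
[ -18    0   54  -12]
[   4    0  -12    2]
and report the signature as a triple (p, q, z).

Answer: (1, 1, 2)

Derivation:
step 0: pivot 6 → sign +
step 1: pivot -2/3 → sign −
step 2: row/col 2 already zero → sign 0
step 3: row/col 3 already zero → sign 0
signature = (1, 1, 2)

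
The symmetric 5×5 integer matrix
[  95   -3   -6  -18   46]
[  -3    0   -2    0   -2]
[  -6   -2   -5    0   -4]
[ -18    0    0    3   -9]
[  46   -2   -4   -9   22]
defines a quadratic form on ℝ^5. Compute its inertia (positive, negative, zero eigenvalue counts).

step 0: pivot 95 → sign +
step 1: pivot -9/95 → sign −
step 2: pivot 407/9 → sign +
step 3: pivot -75/407 → sign −
step 4: pivot -1/25 → sign −
signature = (2, 3, 0)

Answer: (2, 3, 0)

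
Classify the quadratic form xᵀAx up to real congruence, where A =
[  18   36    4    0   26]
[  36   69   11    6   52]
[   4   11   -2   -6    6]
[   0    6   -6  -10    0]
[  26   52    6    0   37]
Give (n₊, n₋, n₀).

Answer: (3, 2, 0)

Derivation:
step 0: pivot 18 → sign +
step 1: pivot -3 → sign −
step 2: pivot 1/9 → sign +
step 3: pivot 2 → sign +
step 4: pivot -1 → sign −
signature = (3, 2, 0)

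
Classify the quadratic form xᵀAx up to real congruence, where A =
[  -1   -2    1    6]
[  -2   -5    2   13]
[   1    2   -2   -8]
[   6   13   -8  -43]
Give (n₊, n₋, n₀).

Answer: (0, 4, 0)

Derivation:
step 0: pivot -1 → sign −
step 1: pivot -1 → sign −
step 2: pivot -1 → sign −
step 3: pivot -2 → sign −
signature = (0, 4, 0)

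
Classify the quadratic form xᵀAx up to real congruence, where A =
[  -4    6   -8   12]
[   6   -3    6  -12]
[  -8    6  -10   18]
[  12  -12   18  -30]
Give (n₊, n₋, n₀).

Answer: (1, 1, 2)

Derivation:
step 0: pivot -4 → sign −
step 1: pivot 6 → sign +
step 2: row/col 2 already zero → sign 0
step 3: row/col 3 already zero → sign 0
signature = (1, 1, 2)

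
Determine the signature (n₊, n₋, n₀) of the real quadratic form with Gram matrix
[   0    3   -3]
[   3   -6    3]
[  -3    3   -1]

step 0: pivot -6 → sign −
step 1: pivot 3/2 → sign +
step 2: pivot -1 → sign −
signature = (1, 2, 0)

Answer: (1, 2, 0)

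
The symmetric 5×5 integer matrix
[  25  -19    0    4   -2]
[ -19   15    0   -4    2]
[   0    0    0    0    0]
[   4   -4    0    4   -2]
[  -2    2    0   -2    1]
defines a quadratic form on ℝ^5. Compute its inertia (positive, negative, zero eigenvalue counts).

Answer: (3, 0, 2)

Derivation:
step 0: pivot 25 → sign +
step 1: pivot 14/25 → sign +
step 2: pivot 12/7 → sign +
step 3: row/col 3 already zero → sign 0
step 4: row/col 4 already zero → sign 0
signature = (3, 0, 2)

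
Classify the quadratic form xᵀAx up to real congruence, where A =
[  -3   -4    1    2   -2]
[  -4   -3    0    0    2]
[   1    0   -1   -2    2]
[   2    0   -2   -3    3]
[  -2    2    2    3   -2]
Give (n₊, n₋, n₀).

Answer: (3, 2, 0)

Derivation:
step 0: pivot -3 → sign −
step 1: pivot 7/3 → sign +
step 2: pivot -10/7 → sign −
step 3: pivot 1 → sign +
step 4: pivot 1/5 → sign +
signature = (3, 2, 0)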